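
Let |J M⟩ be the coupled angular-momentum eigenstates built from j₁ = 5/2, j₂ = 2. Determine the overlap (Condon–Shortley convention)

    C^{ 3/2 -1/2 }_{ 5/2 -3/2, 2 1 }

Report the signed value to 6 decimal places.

j₁+j₂−J=3  J+j₁−j₂=2  J−j₁+j₂=1  j₁+j₂+J+1=7
(j₁±m₁, j₂±m₂, J±M) = (1,4,3,1,1,2)
P² = 96/35
sum k=2..3:
  [2] +1/4 = 1/4
  [3] −1/6 = -1/6
S = 1/12
C² = P²·S² = 2/105 ; C = +0.138013

+0.138013  (= +√(2/105))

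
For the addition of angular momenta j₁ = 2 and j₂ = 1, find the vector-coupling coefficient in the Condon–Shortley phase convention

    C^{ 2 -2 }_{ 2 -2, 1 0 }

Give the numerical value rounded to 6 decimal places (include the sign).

triangle: 1!*3!*1!/6! = 6/720
(j±m)!: 0!*4!*1!*1!*0!*4! = 576
prefactor² = (2J+1)*Δ*N² = 24
  k=1: −1/(1!*0!*3!*0!*0!*1!) = -1/6
Σ = -1/6  ⇒  CG² = 24*(-1/6)² = 2/3
CG = −√(2/3) = -0.816497

−√(2/3) = -0.816497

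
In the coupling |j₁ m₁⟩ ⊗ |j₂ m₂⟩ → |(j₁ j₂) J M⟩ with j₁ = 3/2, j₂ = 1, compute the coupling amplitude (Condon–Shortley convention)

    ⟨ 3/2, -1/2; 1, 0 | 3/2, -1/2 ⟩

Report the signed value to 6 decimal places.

√[4·1!2!1!/5! · 1!2!1!1!1!2!] = √(4/15)
  +(−1)^0/∏(0,1,2,1,0,0)! = 1/2  (running 1/2)
  +(−1)^1/∏(1,0,1,0,1,1)! = -1  (running -1/2)
⟨..|..⟩ = √(4/15)·(-1/2) = -0.258199

−√(1/15) = -0.258199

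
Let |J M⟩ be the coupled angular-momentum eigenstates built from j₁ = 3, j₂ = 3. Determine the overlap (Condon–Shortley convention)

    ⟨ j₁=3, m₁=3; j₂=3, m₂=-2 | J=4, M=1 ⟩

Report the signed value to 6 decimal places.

+√(15/77) ≈ +0.441367

triangle: 2!·4!·4!/11! = 1152/39916800
(j±m)!: 6!·0!·1!·5!·5!·3! = 62208000
prefactor² = (2J+1)·Δ·N² = 1244160/77
  k=0: +1/(0!·2!·0!·1!·4!·3!) = 1/288
Σ = 1/288  ⇒  CG² = 1244160/77·1/288² = 15/77
CG = +√(15/77) = +0.441367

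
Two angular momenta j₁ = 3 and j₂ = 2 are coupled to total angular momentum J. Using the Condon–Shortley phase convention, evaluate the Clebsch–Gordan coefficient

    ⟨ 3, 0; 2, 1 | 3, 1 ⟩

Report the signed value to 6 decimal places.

-0.182574

√[7·2!4!2!/9! · 3!3!3!1!4!2!] = √(96/5)
  +(−1)^1/∏(1,1,2,2,2,0)! = -1/8  (running -1/8)
  +(−1)^2/∏(2,0,1,1,3,1)! = 1/12  (running -1/24)
⟨..|..⟩ = √(96/5)·(-1/24) = -0.182574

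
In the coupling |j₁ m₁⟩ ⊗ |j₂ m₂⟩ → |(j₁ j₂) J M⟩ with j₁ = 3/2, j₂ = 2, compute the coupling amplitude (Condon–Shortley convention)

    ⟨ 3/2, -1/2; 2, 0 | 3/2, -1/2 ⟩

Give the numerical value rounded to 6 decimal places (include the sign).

−√(1/5) = -0.447214

j₁+j₂−J=2  J+j₁−j₂=1  J−j₁+j₂=2  j₁+j₂+J+1=6
(j₁±m₁, j₂±m₂, J±M) = (1,2,2,2,1,2)
P² = 16/45
sum k=1..2:
  [1] −1/1 = -1
  [2] +1/4 = 1/4
S = -3/4
C² = P²·S² = 1/5 ; C = -0.447214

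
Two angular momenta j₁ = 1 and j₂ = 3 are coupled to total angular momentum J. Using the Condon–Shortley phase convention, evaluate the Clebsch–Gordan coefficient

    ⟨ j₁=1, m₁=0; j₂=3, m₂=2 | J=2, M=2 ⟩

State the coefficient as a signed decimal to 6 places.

triangle: 2!×0!×4!/7! = 48/5040
(j±m)!: 1!×1!×5!×1!×4!×0! = 2880
prefactor² = (2J+1)×Δ×N² = 960/7
  k=1: −1/(1!×1!×0!×4!×0!×0!) = -1/24
Σ = -1/24  ⇒  CG² = 960/7×(-1/24)² = 5/21
CG = −√(5/21) = -0.487950

−√(5/21) ≈ -0.487950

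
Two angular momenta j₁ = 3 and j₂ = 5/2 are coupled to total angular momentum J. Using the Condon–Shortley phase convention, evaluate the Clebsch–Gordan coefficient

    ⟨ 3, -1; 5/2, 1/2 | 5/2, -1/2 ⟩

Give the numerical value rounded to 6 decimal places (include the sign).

+√(8/35) ≈ +0.478091

√[6·3!3!2!/9! · 2!4!3!2!2!3!] = √(288/35)
  +(−1)^1/∏(1,2,3,2,0,0)! = -1/24  (running -1/24)
  +(−1)^2/∏(2,1,2,1,1,1)! = 1/4  (running 5/24)
  +(−1)^3/∏(3,0,1,0,2,2)! = -1/24  (running 1/6)
⟨..|..⟩ = √(288/35)·(1/6) = +0.478091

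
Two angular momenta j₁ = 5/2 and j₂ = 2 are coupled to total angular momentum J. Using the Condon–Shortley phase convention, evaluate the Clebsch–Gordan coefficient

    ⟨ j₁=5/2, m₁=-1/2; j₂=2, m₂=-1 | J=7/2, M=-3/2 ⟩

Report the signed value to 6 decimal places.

j₁+j₂−J=1  J+j₁−j₂=4  J−j₁+j₂=3  j₁+j₂+J+1=9
(j₁±m₁, j₂±m₂, J±M) = (2,3,1,3,2,5)
P² = 384/7
sum k=0..1:
  [0] +1/12 = 1/12
  [1] −1/24 = -1/24
S = 1/24
C² = P²·S² = 2/21 ; C = +0.308607

+0.308607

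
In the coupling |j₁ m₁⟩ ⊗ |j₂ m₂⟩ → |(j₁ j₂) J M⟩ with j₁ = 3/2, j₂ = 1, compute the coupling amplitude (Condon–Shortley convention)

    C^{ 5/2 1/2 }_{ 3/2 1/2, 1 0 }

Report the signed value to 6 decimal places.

+√(3/5) = +0.774597

triangle: 0!·3!·2!/6! = 12/720
(j±m)!: 2!·1!·1!·1!·3!·2! = 24
prefactor² = (2J+1)·Δ·N² = 12/5
  k=0: +1/(0!·0!·1!·1!·2!·1!) = 1/2
Σ = 1/2  ⇒  CG² = 12/5·1/2² = 3/5
CG = +√(3/5) = +0.774597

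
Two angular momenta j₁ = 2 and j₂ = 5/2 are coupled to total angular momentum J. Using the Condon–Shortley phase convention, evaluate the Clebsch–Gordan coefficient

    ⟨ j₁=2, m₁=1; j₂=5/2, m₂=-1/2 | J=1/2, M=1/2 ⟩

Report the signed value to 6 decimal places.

j₁+j₂−J=4  J+j₁−j₂=0  J−j₁+j₂=1  j₁+j₂+J+1=6
(j₁±m₁, j₂±m₂, J±M) = (3,1,2,3,1,0)
P² = 24/5
sum k=1..1:
  [1] −1/6 = -1/6
S = -1/6
C² = P²·S² = 2/15 ; C = -0.365148

-0.365148  (= −√(2/15))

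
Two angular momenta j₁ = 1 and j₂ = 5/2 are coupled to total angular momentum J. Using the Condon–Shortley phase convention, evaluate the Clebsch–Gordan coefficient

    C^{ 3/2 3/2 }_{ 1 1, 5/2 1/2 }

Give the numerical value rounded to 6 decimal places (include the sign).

j₁+j₂−J=2  J+j₁−j₂=0  J−j₁+j₂=3  j₁+j₂+J+1=6
(j₁±m₁, j₂±m₂, J±M) = (2,0,3,2,3,0)
P² = 48/5
sum k=0..0:
  [0] +1/12 = 1/12
S = 1/12
C² = P²·S² = 1/15 ; C = +0.258199

+0.258199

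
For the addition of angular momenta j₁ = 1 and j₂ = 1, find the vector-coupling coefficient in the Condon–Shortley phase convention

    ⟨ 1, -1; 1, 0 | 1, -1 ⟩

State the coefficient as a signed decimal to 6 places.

√[3·1!1!1!/4! · 0!2!1!1!0!2!] = √(1/2)
  +(−1)^1/∏(1,0,1,0,0,1)! = -1  (running -1)
⟨..|..⟩ = √(1/2)·(-1) = -0.707107

-0.707107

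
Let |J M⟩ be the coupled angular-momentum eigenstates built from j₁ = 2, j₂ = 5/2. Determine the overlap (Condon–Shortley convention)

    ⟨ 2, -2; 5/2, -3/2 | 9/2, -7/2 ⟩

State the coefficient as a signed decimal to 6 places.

√[10·0!4!5!/10! · 0!4!1!4!1!8!] = √(184320)
  +(−1)^0/∏(0,0,4,1,0,4)! = 1/576  (running 1/576)
⟨..|..⟩ = √(184320)·(1/576) = +0.745356

+√(5/9) ≈ +0.745356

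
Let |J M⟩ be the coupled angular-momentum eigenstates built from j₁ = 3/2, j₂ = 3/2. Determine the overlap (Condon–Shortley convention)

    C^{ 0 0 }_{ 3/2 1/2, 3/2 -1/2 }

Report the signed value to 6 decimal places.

-0.500000  (= −√(1/4))

√[1·3!0!0!/4! · 2!1!1!2!0!0!] = √(1)
  +(−1)^1/∏(1,2,0,0,0,0)! = -1/2  (running -1/2)
⟨..|..⟩ = √(1)·(-1/2) = -0.500000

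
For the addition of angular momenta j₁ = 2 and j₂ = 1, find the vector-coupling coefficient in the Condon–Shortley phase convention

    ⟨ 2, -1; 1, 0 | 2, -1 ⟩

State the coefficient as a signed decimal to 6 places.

j₁+j₂−J=1  J+j₁−j₂=3  J−j₁+j₂=1  j₁+j₂+J+1=6
(j₁±m₁, j₂±m₂, J±M) = (1,3,1,1,1,3)
P² = 3/2
sum k=0..1:
  [0] +1/6 = 1/6
  [1] −1/2 = -1/2
S = -1/3
C² = P²·S² = 1/6 ; C = -0.408248

−√(1/6) = -0.408248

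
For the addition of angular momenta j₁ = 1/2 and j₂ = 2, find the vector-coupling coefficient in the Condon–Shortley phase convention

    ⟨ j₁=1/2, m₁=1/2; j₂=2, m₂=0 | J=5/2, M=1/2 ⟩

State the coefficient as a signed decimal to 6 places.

+0.774597  (= +√(3/5))

j₁+j₂−J=0  J+j₁−j₂=1  J−j₁+j₂=4  j₁+j₂+J+1=6
(j₁±m₁, j₂±m₂, J±M) = (1,0,2,2,3,2)
P² = 48/5
sum k=0..0:
  [0] +1/4 = 1/4
S = 1/4
C² = P²·S² = 3/5 ; C = +0.774597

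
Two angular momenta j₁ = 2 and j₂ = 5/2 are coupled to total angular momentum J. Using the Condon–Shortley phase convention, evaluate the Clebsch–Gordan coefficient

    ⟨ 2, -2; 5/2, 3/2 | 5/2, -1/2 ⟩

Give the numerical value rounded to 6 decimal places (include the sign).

j₁+j₂−J=2  J+j₁−j₂=2  J−j₁+j₂=3  j₁+j₂+J+1=8
(j₁±m₁, j₂±m₂, J±M) = (0,4,4,1,2,3)
P² = 864/35
sum k=2..2:
  [2] +1/8 = 1/8
S = 1/8
C² = P²·S² = 27/70 ; C = +0.621059

+√(27/70) = +0.621059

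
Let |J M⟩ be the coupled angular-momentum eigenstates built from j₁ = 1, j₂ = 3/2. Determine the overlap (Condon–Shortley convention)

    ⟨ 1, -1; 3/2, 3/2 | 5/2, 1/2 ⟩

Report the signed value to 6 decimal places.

+√(1/10) = +0.316228

j₁+j₂−J=0  J+j₁−j₂=2  J−j₁+j₂=3  j₁+j₂+J+1=6
(j₁±m₁, j₂±m₂, J±M) = (0,2,3,0,3,2)
P² = 72/5
sum k=0..0:
  [0] +1/12 = 1/12
S = 1/12
C² = P²·S² = 1/10 ; C = +0.316228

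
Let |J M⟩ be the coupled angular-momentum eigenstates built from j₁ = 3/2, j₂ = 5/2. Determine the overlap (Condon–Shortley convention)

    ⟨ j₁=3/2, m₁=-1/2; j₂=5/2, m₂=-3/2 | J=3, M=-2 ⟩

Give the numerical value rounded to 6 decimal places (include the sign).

√[7·1!2!4!/8! · 1!2!1!4!1!5!] = √(48)
  +(−1)^0/∏(0,1,2,1,0,3)! = 1/12  (running 1/12)
  +(−1)^1/∏(1,0,1,0,1,4)! = -1/24  (running 1/24)
⟨..|..⟩ = √(48)·(1/24) = +0.288675

+√(1/12) ≈ +0.288675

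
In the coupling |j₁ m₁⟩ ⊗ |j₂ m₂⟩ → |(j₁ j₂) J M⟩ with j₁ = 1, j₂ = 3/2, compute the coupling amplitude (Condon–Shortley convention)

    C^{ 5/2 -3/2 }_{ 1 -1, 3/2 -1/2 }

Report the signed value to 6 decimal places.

√[6·0!2!3!/6! · 0!2!1!2!1!4!] = √(48/5)
  +(−1)^0/∏(0,0,2,1,0,2)! = 1/4  (running 1/4)
⟨..|..⟩ = √(48/5)·(1/4) = +0.774597

+0.774597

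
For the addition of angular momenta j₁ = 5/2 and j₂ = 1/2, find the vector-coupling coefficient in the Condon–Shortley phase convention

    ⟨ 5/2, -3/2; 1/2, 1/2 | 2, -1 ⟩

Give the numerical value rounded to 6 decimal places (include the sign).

√[5·1!4!0!/6! · 1!4!1!0!1!3!] = √(24)
  +(−1)^1/∏(1,0,3,0,1,0)! = -1/6  (running -1/6)
⟨..|..⟩ = √(24)·(-1/6) = -0.816497

-0.816497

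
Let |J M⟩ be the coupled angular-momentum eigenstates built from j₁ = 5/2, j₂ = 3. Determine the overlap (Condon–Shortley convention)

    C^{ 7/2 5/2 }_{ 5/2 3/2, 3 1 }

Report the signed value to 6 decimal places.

j₁+j₂−J=2  J+j₁−j₂=3  J−j₁+j₂=4  j₁+j₂+J+1=10
(j₁±m₁, j₂±m₂, J±M) = (4,1,4,2,6,1)
P² = 18432/35
sum k=0..1:
  [0] +1/96 = 1/96
  [1] −1/36 = -1/36
S = -5/288
C² = P²·S² = 10/63 ; C = -0.398410

−√(10/63) ≈ -0.398410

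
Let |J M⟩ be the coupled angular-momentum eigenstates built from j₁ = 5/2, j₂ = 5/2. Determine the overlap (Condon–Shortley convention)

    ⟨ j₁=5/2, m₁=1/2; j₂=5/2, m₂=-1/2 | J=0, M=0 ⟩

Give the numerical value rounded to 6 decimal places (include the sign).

triangle: 5!*0!*0!/6! = 120/720
(j±m)!: 3!*2!*2!*3!*0!*0! = 144
prefactor² = (2J+1)*Δ*N² = 24
  k=2: +1/(2!*3!*0!*0!*0!*0!) = 1/12
Σ = 1/12  ⇒  CG² = 24*1/12² = 1/6
CG = +√(1/6) = +0.408248

+√(1/6) = +0.408248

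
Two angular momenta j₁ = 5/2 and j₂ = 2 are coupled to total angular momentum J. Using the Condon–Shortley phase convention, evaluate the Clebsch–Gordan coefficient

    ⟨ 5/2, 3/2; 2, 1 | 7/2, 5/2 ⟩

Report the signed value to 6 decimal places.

+0.125988  (= +√(1/63))

√[8·1!4!3!/9! · 4!1!3!1!6!1!] = √(2304/7)
  +(−1)^0/∏(0,1,1,3,3,0)! = 1/36  (running 1/36)
  +(−1)^1/∏(1,0,0,2,4,1)! = -1/48  (running 1/144)
⟨..|..⟩ = √(2304/7)·(1/144) = +0.125988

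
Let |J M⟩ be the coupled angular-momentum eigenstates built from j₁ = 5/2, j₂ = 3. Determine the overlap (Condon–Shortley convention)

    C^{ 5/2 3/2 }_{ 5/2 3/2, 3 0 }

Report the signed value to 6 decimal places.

triangle: 3!*2!*3!/9! = 72/362880
(j±m)!: 4!*1!*3!*3!*4!*1! = 20736
prefactor² = (2J+1)*Δ*N² = 864/35
  k=0: +1/(0!*3!*1!*3!*1!*0!) = 1/36
  k=1: −1/(1!*2!*0!*2!*2!*1!) = -1/8
Σ = -7/72  ⇒  CG² = 864/35*(-7/72)² = 7/30
CG = −√(7/30) = -0.483046

−√(7/30) ≈ -0.483046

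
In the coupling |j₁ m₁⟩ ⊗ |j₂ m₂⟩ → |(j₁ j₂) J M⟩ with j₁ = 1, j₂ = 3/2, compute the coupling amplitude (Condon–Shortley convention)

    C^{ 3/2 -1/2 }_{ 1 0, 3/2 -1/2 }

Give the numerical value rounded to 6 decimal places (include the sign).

triangle: 1!·1!·2!/5! = 2/120
(j±m)!: 1!·1!·1!·2!·1!·2! = 4
prefactor² = (2J+1)·Δ·N² = 4/15
  k=0: +1/(0!·1!·1!·1!·0!·1!) = 1
  k=1: −1/(1!·0!·0!·0!·1!·2!) = -1/2
Σ = 1/2  ⇒  CG² = 4/15·1/2² = 1/15
CG = +√(1/15) = +0.258199

+0.258199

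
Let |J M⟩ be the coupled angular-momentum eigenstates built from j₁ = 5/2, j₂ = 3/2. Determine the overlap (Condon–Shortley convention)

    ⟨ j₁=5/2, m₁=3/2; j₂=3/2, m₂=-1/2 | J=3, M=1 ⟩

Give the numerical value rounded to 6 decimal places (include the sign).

+√(49/120) ≈ +0.639010

j₁+j₂−J=1  J+j₁−j₂=4  J−j₁+j₂=2  j₁+j₂+J+1=8
(j₁±m₁, j₂±m₂, J±M) = (4,1,1,2,4,2)
P² = 96/5
sum k=0..1:
  [0] +1/6 = 1/6
  [1] −1/48 = -1/48
S = 7/48
C² = P²·S² = 49/120 ; C = +0.639010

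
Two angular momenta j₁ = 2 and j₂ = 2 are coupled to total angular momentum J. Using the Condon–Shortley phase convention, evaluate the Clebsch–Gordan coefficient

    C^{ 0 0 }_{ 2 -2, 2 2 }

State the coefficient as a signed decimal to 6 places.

triangle: 4!×0!×0!/5! = 24/120
(j±m)!: 0!×4!×4!×0!×0!×0! = 576
prefactor² = (2J+1)×Δ×N² = 576/5
  k=4: +1/(4!×0!×0!×0!×0!×0!) = 1/24
Σ = 1/24  ⇒  CG² = 576/5×1/24² = 1/5
CG = +√(1/5) = +0.447214

+0.447214  (= +√(1/5))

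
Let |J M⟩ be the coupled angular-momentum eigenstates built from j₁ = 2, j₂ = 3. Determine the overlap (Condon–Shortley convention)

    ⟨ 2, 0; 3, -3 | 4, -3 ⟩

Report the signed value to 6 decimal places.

+0.670820

triangle: 1!×3!×5!/10! = 720/3628800
(j±m)!: 2!×2!×0!×6!×1!×7! = 14515200
prefactor² = (2J+1)×Δ×N² = 25920
  k=0: +1/(0!×1!×2!×0!×1!×5!) = 1/240
Σ = 1/240  ⇒  CG² = 25920×1/240² = 9/20
CG = +√(9/20) = +0.670820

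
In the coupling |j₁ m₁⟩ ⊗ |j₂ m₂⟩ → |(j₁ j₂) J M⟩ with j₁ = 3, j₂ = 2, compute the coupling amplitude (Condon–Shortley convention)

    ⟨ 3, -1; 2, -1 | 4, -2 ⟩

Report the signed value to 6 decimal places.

+√(1/28) = +0.188982

j₁+j₂−J=1  J+j₁−j₂=5  J−j₁+j₂=3  j₁+j₂+J+1=10
(j₁±m₁, j₂±m₂, J±M) = (2,4,1,3,2,6)
P² = 5184/7
sum k=0..1:
  [0] +1/48 = 1/48
  [1] −1/72 = -1/72
S = 1/144
C² = P²·S² = 1/28 ; C = +0.188982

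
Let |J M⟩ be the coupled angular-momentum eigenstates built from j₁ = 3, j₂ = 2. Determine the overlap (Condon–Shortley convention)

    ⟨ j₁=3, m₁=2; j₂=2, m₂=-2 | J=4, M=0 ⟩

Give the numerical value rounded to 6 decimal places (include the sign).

+0.377964

j₁+j₂−J=1  J+j₁−j₂=5  J−j₁+j₂=3  j₁+j₂+J+1=10
(j₁±m₁, j₂±m₂, J±M) = (5,1,0,4,4,4)
P² = 20736/7
sum k=0..0:
  [0] +1/144 = 1/144
S = 1/144
C² = P²·S² = 1/7 ; C = +0.377964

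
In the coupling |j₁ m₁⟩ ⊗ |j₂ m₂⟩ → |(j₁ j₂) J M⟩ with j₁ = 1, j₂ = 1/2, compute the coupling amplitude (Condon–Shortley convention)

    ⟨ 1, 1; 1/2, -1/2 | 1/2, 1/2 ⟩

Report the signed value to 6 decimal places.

+√(2/3) ≈ +0.816497

√[2·1!1!0!/3! · 2!0!0!1!1!0!] = √(2/3)
  +(−1)^0/∏(0,1,0,0,1,0)! = 1  (running 1)
⟨..|..⟩ = √(2/3)·(1) = +0.816497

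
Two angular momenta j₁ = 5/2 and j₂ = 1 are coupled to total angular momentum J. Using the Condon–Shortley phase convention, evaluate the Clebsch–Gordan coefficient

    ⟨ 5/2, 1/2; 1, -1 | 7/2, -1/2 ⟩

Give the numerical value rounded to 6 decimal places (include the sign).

+√(2/7) = +0.534522

triangle: 0!×5!×2!/8! = 240/40320
(j±m)!: 3!×2!×0!×2!×3!×4! = 3456
prefactor² = (2J+1)×Δ×N² = 1152/7
  k=0: +1/(0!×0!×2!×0!×3!×2!) = 1/24
Σ = 1/24  ⇒  CG² = 1152/7×1/24² = 2/7
CG = +√(2/7) = +0.534522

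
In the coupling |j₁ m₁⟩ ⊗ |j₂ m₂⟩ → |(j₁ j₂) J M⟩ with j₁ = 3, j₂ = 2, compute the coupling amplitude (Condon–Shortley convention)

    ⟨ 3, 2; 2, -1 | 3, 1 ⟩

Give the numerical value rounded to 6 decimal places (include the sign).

+0.500000

j₁+j₂−J=2  J+j₁−j₂=4  J−j₁+j₂=2  j₁+j₂+J+1=9
(j₁±m₁, j₂±m₂, J±M) = (5,1,1,3,4,2)
P² = 64
sum k=0..1:
  [0] +1/12 = 1/12
  [1] −1/48 = -1/48
S = 1/16
C² = P²·S² = 1/4 ; C = +0.500000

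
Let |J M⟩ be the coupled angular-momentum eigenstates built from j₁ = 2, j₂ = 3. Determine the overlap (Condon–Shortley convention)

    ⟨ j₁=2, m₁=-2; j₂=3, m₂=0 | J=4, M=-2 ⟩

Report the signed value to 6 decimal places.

triangle: 1!*3!*5!/10! = 720/3628800
(j±m)!: 0!*4!*3!*3!*2!*6! = 1244160
prefactor² = (2J+1)*Δ*N² = 15552/7
  k=1: −1/(1!*0!*3!*2!*0!*3!) = -1/72
Σ = -1/72  ⇒  CG² = 15552/7*(-1/72)² = 3/7
CG = −√(3/7) = -0.654654

−√(3/7) ≈ -0.654654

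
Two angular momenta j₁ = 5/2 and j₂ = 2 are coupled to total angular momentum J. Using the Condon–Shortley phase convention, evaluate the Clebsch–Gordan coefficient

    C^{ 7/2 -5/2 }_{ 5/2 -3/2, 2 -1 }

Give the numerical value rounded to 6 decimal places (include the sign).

j₁+j₂−J=1  J+j₁−j₂=4  J−j₁+j₂=3  j₁+j₂+J+1=9
(j₁±m₁, j₂±m₂, J±M) = (1,4,1,3,1,6)
P² = 2304/7
sum k=0..1:
  [0] +1/48 = 1/48
  [1] −1/36 = -1/36
S = -1/144
C² = P²·S² = 1/63 ; C = -0.125988

-0.125988  (= −√(1/63))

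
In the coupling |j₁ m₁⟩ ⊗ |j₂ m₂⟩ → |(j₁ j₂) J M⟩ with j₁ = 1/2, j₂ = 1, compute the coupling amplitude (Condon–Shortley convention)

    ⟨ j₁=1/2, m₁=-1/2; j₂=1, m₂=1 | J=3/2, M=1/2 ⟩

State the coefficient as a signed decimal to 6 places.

triangle: 0!*1!*2!/4! = 2/24
(j±m)!: 0!*1!*2!*0!*2!*1! = 4
prefactor² = (2J+1)*Δ*N² = 4/3
  k=0: +1/(0!*0!*1!*2!*0!*0!) = 1/2
Σ = 1/2  ⇒  CG² = 4/3*1/2² = 1/3
CG = +√(1/3) = +0.577350

+0.577350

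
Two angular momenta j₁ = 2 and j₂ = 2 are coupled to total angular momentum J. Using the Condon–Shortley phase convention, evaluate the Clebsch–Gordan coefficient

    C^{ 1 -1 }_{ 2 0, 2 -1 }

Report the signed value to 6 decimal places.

√[3·3!1!1!/6! · 2!2!1!3!0!2!] = √(6/5)
  +(−1)^1/∏(1,2,1,0,0,1)! = -1/2  (running -1/2)
⟨..|..⟩ = √(6/5)·(-1/2) = -0.547723

−√(3/10) ≈ -0.547723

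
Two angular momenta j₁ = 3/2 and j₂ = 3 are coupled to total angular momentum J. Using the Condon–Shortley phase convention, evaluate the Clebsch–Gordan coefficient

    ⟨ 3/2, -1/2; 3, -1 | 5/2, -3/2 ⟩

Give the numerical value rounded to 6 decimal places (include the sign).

-0.591608

√[6·2!1!4!/8! · 1!2!2!4!1!4!] = √(576/35)
  +(−1)^1/∏(1,1,1,1,0,3)! = -1/6  (running -1/6)
  +(−1)^2/∏(2,0,0,0,1,4)! = 1/48  (running -7/48)
⟨..|..⟩ = √(576/35)·(-7/48) = -0.591608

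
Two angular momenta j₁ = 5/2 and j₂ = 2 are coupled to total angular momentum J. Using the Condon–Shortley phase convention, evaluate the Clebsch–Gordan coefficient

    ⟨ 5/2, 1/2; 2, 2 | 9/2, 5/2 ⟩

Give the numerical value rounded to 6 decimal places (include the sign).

+0.527046

j₁+j₂−J=0  J+j₁−j₂=5  J−j₁+j₂=4  j₁+j₂+J+1=10
(j₁±m₁, j₂±m₂, J±M) = (3,2,4,0,7,2)
P² = 23040
sum k=0..0:
  [0] +1/288 = 1/288
S = 1/288
C² = P²·S² = 5/18 ; C = +0.527046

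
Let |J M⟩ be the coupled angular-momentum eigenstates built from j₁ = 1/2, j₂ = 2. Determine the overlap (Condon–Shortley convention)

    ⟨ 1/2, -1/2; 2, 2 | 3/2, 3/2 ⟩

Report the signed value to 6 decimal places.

triangle: 1!*0!*3!/5! = 6/120
(j±m)!: 0!*1!*4!*0!*3!*0! = 144
prefactor² = (2J+1)*Δ*N² = 144/5
  k=1: −1/(1!*0!*0!*3!*0!*0!) = -1/6
Σ = -1/6  ⇒  CG² = 144/5*(-1/6)² = 4/5
CG = −√(4/5) = -0.894427

-0.894427  (= −√(4/5))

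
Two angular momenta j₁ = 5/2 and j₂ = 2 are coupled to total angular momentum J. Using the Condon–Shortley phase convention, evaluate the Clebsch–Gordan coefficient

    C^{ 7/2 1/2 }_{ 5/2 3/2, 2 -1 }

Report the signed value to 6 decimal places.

+0.619780

j₁+j₂−J=1  J+j₁−j₂=4  J−j₁+j₂=3  j₁+j₂+J+1=9
(j₁±m₁, j₂±m₂, J±M) = (4,1,1,3,4,3)
P² = 2304/35
sum k=0..1:
  [0] +1/12 = 1/12
  [1] −1/144 = -1/144
S = 11/144
C² = P²·S² = 121/315 ; C = +0.619780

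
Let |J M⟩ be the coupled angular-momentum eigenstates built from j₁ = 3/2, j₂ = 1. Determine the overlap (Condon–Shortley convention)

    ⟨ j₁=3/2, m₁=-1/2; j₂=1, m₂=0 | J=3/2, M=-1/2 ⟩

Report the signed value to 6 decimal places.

-0.258199

triangle: 1!×2!×1!/5! = 2/120
(j±m)!: 1!×2!×1!×1!×1!×2! = 4
prefactor² = (2J+1)×Δ×N² = 4/15
  k=0: +1/(0!×1!×2!×1!×0!×0!) = 1/2
  k=1: −1/(1!×0!×1!×0!×1!×1!) = -1
Σ = -1/2  ⇒  CG² = 4/15×(-1/2)² = 1/15
CG = −√(1/15) = -0.258199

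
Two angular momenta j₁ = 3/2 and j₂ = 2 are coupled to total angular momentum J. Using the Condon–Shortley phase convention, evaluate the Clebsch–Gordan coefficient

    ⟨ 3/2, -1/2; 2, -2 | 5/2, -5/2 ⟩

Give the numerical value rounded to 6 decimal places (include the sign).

j₁+j₂−J=1  J+j₁−j₂=2  J−j₁+j₂=3  j₁+j₂+J+1=7
(j₁±m₁, j₂±m₂, J±M) = (1,2,0,4,0,5)
P² = 576/7
sum k=0..0:
  [0] +1/12 = 1/12
S = 1/12
C² = P²·S² = 4/7 ; C = +0.755929

+0.755929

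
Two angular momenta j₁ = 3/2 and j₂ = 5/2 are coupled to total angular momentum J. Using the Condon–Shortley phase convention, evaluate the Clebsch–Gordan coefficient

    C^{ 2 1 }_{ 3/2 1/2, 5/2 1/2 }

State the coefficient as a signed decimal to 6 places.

triangle: 2!*1!*3!/7! = 12/5040
(j±m)!: 2!*1!*3!*2!*3!*1! = 144
prefactor² = (2J+1)*Δ*N² = 12/7
  k=0: +1/(0!*2!*1!*3!*0!*0!) = 1/12
  k=1: −1/(1!*1!*0!*2!*1!*1!) = -1/2
Σ = -5/12  ⇒  CG² = 12/7*(-5/12)² = 25/84
CG = −√(25/84) = -0.545545

−√(25/84) = -0.545545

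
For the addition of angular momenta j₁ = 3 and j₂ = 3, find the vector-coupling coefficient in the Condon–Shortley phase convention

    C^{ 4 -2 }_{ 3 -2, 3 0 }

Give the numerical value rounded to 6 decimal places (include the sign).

+√(3/154) = +0.139573

triangle: 2!*4!*4!/11! = 1152/39916800
(j±m)!: 1!*5!*3!*3!*2!*6! = 6220800
prefactor² = (2J+1)*Δ*N² = 124416/77
  k=1: −1/(1!*1!*4!*2!*0!*2!) = -1/96
  k=2: +1/(2!*0!*3!*1!*1!*3!) = 1/72
Σ = 1/288  ⇒  CG² = 124416/77*1/288² = 3/154
CG = +√(3/154) = +0.139573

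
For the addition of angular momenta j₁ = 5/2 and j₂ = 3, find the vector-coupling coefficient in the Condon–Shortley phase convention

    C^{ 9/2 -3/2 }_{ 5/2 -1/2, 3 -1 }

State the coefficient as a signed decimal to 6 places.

triangle: 1!*4!*5!/11! = 2880/39916800
(j±m)!: 2!*3!*2!*4!*3!*6! = 2488320
prefactor² = (2J+1)*Δ*N² = 138240/77
  k=0: +1/(0!*1!*3!*2!*1!*3!) = 1/72
  k=1: −1/(1!*0!*2!*1!*2!*4!) = -1/96
Σ = 1/288  ⇒  CG² = 138240/77*1/288² = 5/231
CG = +√(5/231) = +0.147122

+√(5/231) = +0.147122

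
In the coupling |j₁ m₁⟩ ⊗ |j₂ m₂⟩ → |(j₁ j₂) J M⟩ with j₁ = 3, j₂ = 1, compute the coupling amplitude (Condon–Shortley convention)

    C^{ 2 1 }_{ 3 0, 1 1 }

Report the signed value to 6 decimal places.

√[5·2!4!0!/7! · 3!3!2!0!3!1!] = √(144/7)
  +(−1)^2/∏(2,0,1,0,3,0)! = 1/12  (running 1/12)
⟨..|..⟩ = √(144/7)·(1/12) = +0.377964

+√(1/7) ≈ +0.377964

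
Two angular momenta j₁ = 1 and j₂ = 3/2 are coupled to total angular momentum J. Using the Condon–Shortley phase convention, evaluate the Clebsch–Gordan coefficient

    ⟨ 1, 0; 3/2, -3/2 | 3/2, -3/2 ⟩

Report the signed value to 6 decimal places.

+√(3/5) = +0.774597

√[4·1!1!2!/5! · 1!1!0!3!0!3!] = √(12/5)
  +(−1)^0/∏(0,1,1,0,0,2)! = 1/2  (running 1/2)
⟨..|..⟩ = √(12/5)·(1/2) = +0.774597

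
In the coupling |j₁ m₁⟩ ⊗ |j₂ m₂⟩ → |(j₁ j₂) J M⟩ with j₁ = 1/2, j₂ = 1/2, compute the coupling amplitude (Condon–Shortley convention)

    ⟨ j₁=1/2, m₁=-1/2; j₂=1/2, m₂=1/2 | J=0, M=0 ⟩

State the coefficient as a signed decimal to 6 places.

triangle: 1!*0!*0!/2! = 1/2
(j±m)!: 0!*1!*1!*0!*0!*0! = 1
prefactor² = (2J+1)*Δ*N² = 1/2
  k=1: −1/(1!*0!*0!*0!*0!*0!) = -1
Σ = -1  ⇒  CG² = 1/2*(-1)² = 1/2
CG = −√(1/2) = -0.707107

−√(1/2) ≈ -0.707107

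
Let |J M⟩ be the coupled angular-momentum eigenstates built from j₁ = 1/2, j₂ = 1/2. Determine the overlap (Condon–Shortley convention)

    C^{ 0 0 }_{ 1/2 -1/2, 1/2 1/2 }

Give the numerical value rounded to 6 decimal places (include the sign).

j₁+j₂−J=1  J+j₁−j₂=0  J−j₁+j₂=0  j₁+j₂+J+1=2
(j₁±m₁, j₂±m₂, J±M) = (0,1,1,0,0,0)
P² = 1/2
sum k=1..1:
  [1] −1/1 = -1
S = -1
C² = P²·S² = 1/2 ; C = -0.707107

−√(1/2) ≈ -0.707107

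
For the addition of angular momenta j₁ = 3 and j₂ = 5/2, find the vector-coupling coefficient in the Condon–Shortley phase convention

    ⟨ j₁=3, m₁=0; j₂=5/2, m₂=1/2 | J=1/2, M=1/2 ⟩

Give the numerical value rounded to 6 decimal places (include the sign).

−√(1/7) = -0.377964

√[2·5!1!0!/7! · 3!3!3!2!1!0!] = √(144/7)
  +(−1)^3/∏(3,2,0,0,1,0)! = -1/12  (running -1/12)
⟨..|..⟩ = √(144/7)·(-1/12) = -0.377964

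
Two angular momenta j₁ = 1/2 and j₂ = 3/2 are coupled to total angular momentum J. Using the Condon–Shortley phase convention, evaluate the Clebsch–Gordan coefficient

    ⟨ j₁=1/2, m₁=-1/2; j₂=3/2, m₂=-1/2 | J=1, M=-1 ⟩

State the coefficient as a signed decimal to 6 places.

triangle: 1!·0!·2!/4! = 2/24
(j±m)!: 0!·1!·1!·2!·0!·2! = 4
prefactor² = (2J+1)·Δ·N² = 1
  k=1: −1/(1!·0!·0!·0!·0!·2!) = -1/2
Σ = -1/2  ⇒  CG² = 1·(-1/2)² = 1/4
CG = −√(1/4) = -0.500000

-0.500000  (= −√(1/4))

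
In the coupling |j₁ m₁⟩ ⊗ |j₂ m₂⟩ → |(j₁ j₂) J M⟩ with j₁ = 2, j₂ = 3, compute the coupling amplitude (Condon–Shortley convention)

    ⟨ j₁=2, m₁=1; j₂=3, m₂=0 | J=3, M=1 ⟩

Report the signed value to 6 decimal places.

-0.182574

√[7·2!2!4!/9! · 3!1!3!3!4!2!] = √(96/5)
  +(−1)^0/∏(0,2,1,3,1,1)! = 1/12  (running 1/12)
  +(−1)^1/∏(1,1,0,2,2,2)! = -1/8  (running -1/24)
⟨..|..⟩ = √(96/5)·(-1/24) = -0.182574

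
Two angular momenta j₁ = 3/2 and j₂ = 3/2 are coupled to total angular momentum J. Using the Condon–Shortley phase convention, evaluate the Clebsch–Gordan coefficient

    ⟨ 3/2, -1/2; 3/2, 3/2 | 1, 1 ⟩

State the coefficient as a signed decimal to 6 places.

j₁+j₂−J=2  J+j₁−j₂=1  J−j₁+j₂=1  j₁+j₂+J+1=5
(j₁±m₁, j₂±m₂, J±M) = (1,2,3,0,2,0)
P² = 6/5
sum k=2..2:
  [2] +1/2 = 1/2
S = 1/2
C² = P²·S² = 3/10 ; C = +0.547723

+√(3/10) = +0.547723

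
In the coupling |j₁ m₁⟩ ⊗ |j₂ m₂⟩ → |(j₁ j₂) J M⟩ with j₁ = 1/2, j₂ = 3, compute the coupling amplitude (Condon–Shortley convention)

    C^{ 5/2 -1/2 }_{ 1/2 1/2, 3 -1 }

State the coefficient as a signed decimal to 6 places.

triangle: 1!×0!×5!/7! = 120/5040
(j±m)!: 1!×0!×2!×4!×2!×3! = 576
prefactor² = (2J+1)×Δ×N² = 576/7
  k=0: +1/(0!×1!×0!×2!×0!×3!) = 1/12
Σ = 1/12  ⇒  CG² = 576/7×1/12² = 4/7
CG = +√(4/7) = +0.755929

+0.755929  (= +√(4/7))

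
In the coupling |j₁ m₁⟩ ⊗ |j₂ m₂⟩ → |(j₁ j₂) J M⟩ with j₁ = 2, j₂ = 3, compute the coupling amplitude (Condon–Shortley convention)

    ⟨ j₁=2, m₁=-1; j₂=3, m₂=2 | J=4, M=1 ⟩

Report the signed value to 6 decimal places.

−√(7/20) ≈ -0.591608

√[9·1!3!5!/10! · 1!3!5!1!5!3!] = √(6480/7)
  +(−1)^0/∏(0,1,3,5,0,0)! = 1/720  (running 1/720)
  +(−1)^1/∏(1,0,2,4,1,1)! = -1/48  (running -7/360)
⟨..|..⟩ = √(6480/7)·(-7/360) = -0.591608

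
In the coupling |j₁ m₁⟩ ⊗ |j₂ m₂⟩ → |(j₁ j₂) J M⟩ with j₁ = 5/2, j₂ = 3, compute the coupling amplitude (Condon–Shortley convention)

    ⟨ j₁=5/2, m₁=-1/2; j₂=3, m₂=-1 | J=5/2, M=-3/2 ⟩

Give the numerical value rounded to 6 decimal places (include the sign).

−√(1/35) = -0.169031

j₁+j₂−J=3  J+j₁−j₂=2  J−j₁+j₂=3  j₁+j₂+J+1=9
(j₁±m₁, j₂±m₂, J±M) = (2,3,2,4,1,4)
P² = 576/35
sum k=1..2:
  [1] −1/8 = -1/8
  [2] +1/12 = 1/12
S = -1/24
C² = P²·S² = 1/35 ; C = -0.169031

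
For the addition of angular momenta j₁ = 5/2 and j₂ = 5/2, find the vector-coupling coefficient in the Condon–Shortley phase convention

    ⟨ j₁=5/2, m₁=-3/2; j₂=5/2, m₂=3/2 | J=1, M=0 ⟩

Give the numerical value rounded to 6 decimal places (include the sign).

triangle: 4!·1!·1!/7! = 24/5040
(j±m)!: 1!·4!·4!·1!·1!·1! = 576
prefactor² = (2J+1)·Δ·N² = 288/35
  k=3: −1/(3!·1!·1!·1!·0!·0!) = -1/6
  k=4: +1/(4!·0!·0!·0!·1!·1!) = 1/24
Σ = -1/8  ⇒  CG² = 288/35·(-1/8)² = 9/70
CG = −√(9/70) = -0.358569

-0.358569  (= −√(9/70))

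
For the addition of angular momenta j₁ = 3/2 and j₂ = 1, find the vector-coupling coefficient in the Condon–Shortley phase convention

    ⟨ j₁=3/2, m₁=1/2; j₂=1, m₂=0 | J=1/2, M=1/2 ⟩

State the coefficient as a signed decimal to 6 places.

triangle: 2!·1!·0!/4! = 2/24
(j±m)!: 2!·1!·1!·1!·1!·0! = 2
prefactor² = (2J+1)·Δ·N² = 1/3
  k=1: −1/(1!·1!·0!·0!·1!·0!) = -1
Σ = -1  ⇒  CG² = 1/3·(-1)² = 1/3
CG = −√(1/3) = -0.577350

−√(1/3) = -0.577350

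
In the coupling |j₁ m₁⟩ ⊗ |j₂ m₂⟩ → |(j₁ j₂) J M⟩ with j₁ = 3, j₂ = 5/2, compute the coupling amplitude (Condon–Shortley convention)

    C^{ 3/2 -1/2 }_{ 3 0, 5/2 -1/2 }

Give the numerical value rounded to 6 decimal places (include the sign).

+√(4/35) ≈ +0.338062

√[4·4!2!1!/8! · 3!3!2!3!1!2!] = √(144/35)
  +(−1)^1/∏(1,3,2,1,0,0)! = -1/12  (running -1/12)
  +(−1)^2/∏(2,2,1,0,1,1)! = 1/4  (running 1/6)
⟨..|..⟩ = √(144/35)·(1/6) = +0.338062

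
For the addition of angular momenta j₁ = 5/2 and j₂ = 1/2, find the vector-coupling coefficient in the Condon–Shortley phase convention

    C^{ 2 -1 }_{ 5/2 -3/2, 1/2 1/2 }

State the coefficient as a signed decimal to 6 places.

√[5·1!4!0!/6! · 1!4!1!0!1!3!] = √(24)
  +(−1)^1/∏(1,0,3,0,1,0)! = -1/6  (running -1/6)
⟨..|..⟩ = √(24)·(-1/6) = -0.816497

-0.816497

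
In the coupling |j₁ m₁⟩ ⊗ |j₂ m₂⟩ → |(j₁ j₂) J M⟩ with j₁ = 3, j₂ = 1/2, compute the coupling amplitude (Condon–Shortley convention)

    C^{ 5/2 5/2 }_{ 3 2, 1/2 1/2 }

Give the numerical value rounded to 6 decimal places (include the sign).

−√(1/7) = -0.377964

√[6·1!5!0!/7! · 5!1!1!0!5!0!] = √(14400/7)
  +(−1)^1/∏(1,0,0,0,5,0)! = -1/120  (running -1/120)
⟨..|..⟩ = √(14400/7)·(-1/120) = -0.377964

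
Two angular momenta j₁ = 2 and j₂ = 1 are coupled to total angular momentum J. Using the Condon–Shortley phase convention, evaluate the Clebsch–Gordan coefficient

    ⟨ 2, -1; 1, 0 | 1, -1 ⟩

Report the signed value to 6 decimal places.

j₁+j₂−J=2  J+j₁−j₂=2  J−j₁+j₂=0  j₁+j₂+J+1=5
(j₁±m₁, j₂±m₂, J±M) = (1,3,1,1,0,2)
P² = 6/5
sum k=1..1:
  [1] −1/2 = -1/2
S = -1/2
C² = P²·S² = 3/10 ; C = -0.547723

-0.547723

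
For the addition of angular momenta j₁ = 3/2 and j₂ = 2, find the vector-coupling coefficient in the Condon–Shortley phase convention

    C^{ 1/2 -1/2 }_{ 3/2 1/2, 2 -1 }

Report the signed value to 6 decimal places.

-0.547723  (= −√(3/10))

j₁+j₂−J=3  J+j₁−j₂=0  J−j₁+j₂=1  j₁+j₂+J+1=5
(j₁±m₁, j₂±m₂, J±M) = (2,1,1,3,0,1)
P² = 6/5
sum k=1..1:
  [1] −1/2 = -1/2
S = -1/2
C² = P²·S² = 3/10 ; C = -0.547723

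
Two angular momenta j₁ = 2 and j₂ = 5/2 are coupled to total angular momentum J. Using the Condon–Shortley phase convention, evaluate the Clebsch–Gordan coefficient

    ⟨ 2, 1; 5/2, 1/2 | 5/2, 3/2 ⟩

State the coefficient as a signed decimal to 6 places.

triangle: 2!·2!·3!/8! = 24/40320
(j±m)!: 3!·1!·3!·2!·4!·1! = 1728
prefactor² = (2J+1)·Δ·N² = 216/35
  k=0: +1/(0!·2!·1!·3!·1!·0!) = 1/12
  k=1: −1/(1!·1!·0!·2!·2!·1!) = -1/4
Σ = -1/6  ⇒  CG² = 216/35·(-1/6)² = 6/35
CG = −√(6/35) = -0.414039

-0.414039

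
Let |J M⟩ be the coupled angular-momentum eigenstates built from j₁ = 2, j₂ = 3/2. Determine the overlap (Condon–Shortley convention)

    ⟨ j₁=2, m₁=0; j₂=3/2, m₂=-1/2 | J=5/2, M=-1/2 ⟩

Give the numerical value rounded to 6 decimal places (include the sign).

triangle: 1!·3!·2!/7! = 12/5040
(j±m)!: 2!·2!·1!·2!·2!·3! = 96
prefactor² = (2J+1)·Δ·N² = 48/35
  k=0: +1/(0!·1!·2!·1!·1!·1!) = 1/2
  k=1: −1/(1!·0!·1!·0!·2!·2!) = -1/4
Σ = 1/4  ⇒  CG² = 48/35·1/4² = 3/35
CG = +√(3/35) = +0.292770

+√(3/35) = +0.292770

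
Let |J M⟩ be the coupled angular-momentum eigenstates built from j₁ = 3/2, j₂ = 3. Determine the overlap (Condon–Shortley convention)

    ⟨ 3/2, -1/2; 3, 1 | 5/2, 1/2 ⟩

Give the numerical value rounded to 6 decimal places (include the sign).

√[6·2!1!4!/8! · 1!2!4!2!3!2!] = √(288/35)
  +(−1)^1/∏(1,1,1,3,0,1)! = -1/6  (running -1/6)
  +(−1)^2/∏(2,0,0,2,1,2)! = 1/8  (running -1/24)
⟨..|..⟩ = √(288/35)·(-1/24) = -0.119523

−√(1/70) = -0.119523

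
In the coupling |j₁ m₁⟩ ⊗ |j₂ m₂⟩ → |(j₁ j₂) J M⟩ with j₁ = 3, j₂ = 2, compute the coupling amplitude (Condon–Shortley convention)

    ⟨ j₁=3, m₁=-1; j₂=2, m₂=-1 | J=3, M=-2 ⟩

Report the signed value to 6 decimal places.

√[7·2!4!2!/9! · 2!4!1!3!1!5!] = √(64)
  +(−1)^0/∏(0,2,4,1,0,1)! = 1/48  (running 1/48)
  +(−1)^1/∏(1,1,3,0,1,2)! = -1/12  (running -1/16)
⟨..|..⟩ = √(64)·(-1/16) = -0.500000

-0.500000  (= −√(1/4))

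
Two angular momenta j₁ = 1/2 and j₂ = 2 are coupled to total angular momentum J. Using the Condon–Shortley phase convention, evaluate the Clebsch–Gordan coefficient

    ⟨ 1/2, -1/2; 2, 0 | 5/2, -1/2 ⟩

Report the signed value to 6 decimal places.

+0.774597  (= +√(3/5))

triangle: 0!*1!*4!/6! = 24/720
(j±m)!: 0!*1!*2!*2!*2!*3! = 48
prefactor² = (2J+1)*Δ*N² = 48/5
  k=0: +1/(0!*0!*1!*2!*0!*2!) = 1/4
Σ = 1/4  ⇒  CG² = 48/5*1/4² = 3/5
CG = +√(3/5) = +0.774597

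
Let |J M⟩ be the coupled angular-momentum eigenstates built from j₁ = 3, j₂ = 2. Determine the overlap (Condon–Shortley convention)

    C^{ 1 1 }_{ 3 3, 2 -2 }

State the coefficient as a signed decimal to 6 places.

√[3·4!2!0!/7! · 6!0!0!4!2!0!] = √(6912/7)
  +(−1)^0/∏(0,4,0,0,2,0)! = 1/48  (running 1/48)
⟨..|..⟩ = √(6912/7)·(1/48) = +0.654654

+√(3/7) ≈ +0.654654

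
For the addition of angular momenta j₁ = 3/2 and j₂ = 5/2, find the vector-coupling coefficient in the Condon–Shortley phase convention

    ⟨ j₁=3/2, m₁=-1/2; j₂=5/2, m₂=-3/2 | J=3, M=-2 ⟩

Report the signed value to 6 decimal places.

+0.288675  (= +√(1/12))

j₁+j₂−J=1  J+j₁−j₂=2  J−j₁+j₂=4  j₁+j₂+J+1=8
(j₁±m₁, j₂±m₂, J±M) = (1,2,1,4,1,5)
P² = 48
sum k=0..1:
  [0] +1/12 = 1/12
  [1] −1/24 = -1/24
S = 1/24
C² = P²·S² = 1/12 ; C = +0.288675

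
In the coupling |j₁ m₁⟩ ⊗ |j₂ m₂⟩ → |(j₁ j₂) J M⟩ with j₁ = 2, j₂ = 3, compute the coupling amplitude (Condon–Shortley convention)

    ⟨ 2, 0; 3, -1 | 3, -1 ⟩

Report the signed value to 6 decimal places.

−√(3/20) ≈ -0.387298

triangle: 2!*2!*4!/9! = 96/362880
(j±m)!: 2!*2!*2!*4!*2!*4! = 9216
prefactor² = (2J+1)*Δ*N² = 256/15
  k=0: +1/(0!*2!*2!*2!*0!*2!) = 1/16
  k=1: −1/(1!*1!*1!*1!*1!*3!) = -1/6
  k=2: +1/(2!*0!*0!*0!*2!*4!) = 1/96
Σ = -3/32  ⇒  CG² = 256/15*(-3/32)² = 3/20
CG = −√(3/20) = -0.387298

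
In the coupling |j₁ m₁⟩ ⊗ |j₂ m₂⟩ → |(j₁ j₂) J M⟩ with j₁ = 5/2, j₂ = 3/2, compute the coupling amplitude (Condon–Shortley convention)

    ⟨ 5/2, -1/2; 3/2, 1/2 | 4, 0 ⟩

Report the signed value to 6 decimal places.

+√(3/7) = +0.654654

√[9·0!5!3!/9! · 2!3!2!1!4!4!] = √(1728/7)
  +(−1)^0/∏(0,0,3,2,2,1)! = 1/24  (running 1/24)
⟨..|..⟩ = √(1728/7)·(1/24) = +0.654654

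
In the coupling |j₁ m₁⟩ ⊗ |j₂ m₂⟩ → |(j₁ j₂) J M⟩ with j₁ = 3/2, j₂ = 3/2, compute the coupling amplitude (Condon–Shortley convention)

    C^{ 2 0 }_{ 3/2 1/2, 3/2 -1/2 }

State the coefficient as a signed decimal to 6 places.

j₁+j₂−J=1  J+j₁−j₂=2  J−j₁+j₂=2  j₁+j₂+J+1=6
(j₁±m₁, j₂±m₂, J±M) = (2,1,1,2,2,2)
P² = 4/9
sum k=0..1:
  [0] +1/1 = 1
  [1] −1/4 = -1/4
S = 3/4
C² = P²·S² = 1/4 ; C = +0.500000

+0.500000  (= +√(1/4))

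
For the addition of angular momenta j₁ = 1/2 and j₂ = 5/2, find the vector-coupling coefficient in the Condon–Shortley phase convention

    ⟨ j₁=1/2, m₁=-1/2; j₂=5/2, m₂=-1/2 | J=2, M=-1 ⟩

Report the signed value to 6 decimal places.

−√(1/3) = -0.577350

j₁+j₂−J=1  J+j₁−j₂=0  J−j₁+j₂=4  j₁+j₂+J+1=6
(j₁±m₁, j₂±m₂, J±M) = (0,1,2,3,1,3)
P² = 12
sum k=1..1:
  [1] −1/6 = -1/6
S = -1/6
C² = P²·S² = 1/3 ; C = -0.577350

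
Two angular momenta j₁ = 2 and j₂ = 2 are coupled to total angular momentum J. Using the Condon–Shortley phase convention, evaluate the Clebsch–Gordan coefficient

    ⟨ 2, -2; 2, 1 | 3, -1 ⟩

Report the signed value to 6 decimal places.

−√(3/10) = -0.547723

triangle: 1!·3!·3!/8! = 36/40320
(j±m)!: 0!·4!·3!·1!·2!·4! = 6912
prefactor² = (2J+1)·Δ·N² = 216/5
  k=1: −1/(1!·0!·3!·2!·0!·1!) = -1/12
Σ = -1/12  ⇒  CG² = 216/5·(-1/12)² = 3/10
CG = −√(3/10) = -0.547723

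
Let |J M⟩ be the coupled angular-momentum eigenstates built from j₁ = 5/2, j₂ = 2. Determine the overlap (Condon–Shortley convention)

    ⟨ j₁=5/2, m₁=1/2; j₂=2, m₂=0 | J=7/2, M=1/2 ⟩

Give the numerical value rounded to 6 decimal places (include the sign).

triangle: 1!·4!·3!/9! = 144/362880
(j±m)!: 3!·2!·2!·2!·4!·3! = 6912
prefactor² = (2J+1)·Δ·N² = 768/35
  k=0: +1/(0!·1!·2!·2!·2!·1!) = 1/8
  k=1: −1/(1!·0!·1!·1!·3!·2!) = -1/12
Σ = 1/24  ⇒  CG² = 768/35·1/24² = 4/105
CG = +√(4/105) = +0.195180

+√(4/105) = +0.195180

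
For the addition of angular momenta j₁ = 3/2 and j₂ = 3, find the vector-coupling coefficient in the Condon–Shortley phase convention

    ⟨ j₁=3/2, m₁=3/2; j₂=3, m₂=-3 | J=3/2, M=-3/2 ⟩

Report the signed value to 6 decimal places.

triangle: 3!*0!*3!/7! = 36/5040
(j±m)!: 3!*0!*0!*6!*0!*3! = 25920
prefactor² = (2J+1)*Δ*N² = 5184/7
  k=0: +1/(0!*3!*0!*0!*0!*3!) = 1/36
Σ = 1/36  ⇒  CG² = 5184/7*1/36² = 4/7
CG = +√(4/7) = +0.755929

+√(4/7) ≈ +0.755929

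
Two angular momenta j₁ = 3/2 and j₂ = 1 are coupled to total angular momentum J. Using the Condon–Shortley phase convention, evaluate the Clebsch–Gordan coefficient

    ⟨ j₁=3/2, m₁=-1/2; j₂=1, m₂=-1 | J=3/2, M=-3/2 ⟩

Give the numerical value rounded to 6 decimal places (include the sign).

√[4·1!2!1!/5! · 1!2!0!2!0!3!] = √(8/5)
  +(−1)^0/∏(0,1,2,0,0,1)! = 1/2  (running 1/2)
⟨..|..⟩ = √(8/5)·(1/2) = +0.632456

+0.632456  (= +√(2/5))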